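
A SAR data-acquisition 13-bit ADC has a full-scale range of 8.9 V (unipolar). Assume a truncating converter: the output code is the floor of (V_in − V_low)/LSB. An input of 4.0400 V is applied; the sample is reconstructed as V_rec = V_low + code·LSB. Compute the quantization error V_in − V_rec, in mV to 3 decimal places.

0.669 mV

One LSB is 8.9 V / 8192 = 1.086 mV.
(V_in − V_low)/LSB = (4.0400 − 0)/0.00108643 = 3718.6157 → code 3718 (floor).
Code 3718 maps back to 0 + 3718×0.00108643 V = 4.0393311 V.
Difference: 0.000668945 V → 0.669 mV.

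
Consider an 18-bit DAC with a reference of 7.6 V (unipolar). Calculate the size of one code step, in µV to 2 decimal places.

Full-scale span = 7.6 V.
LSB = 7.6 / 2^18 = 7.6 / 262144 = 2.89917e-05 V = 28.99 µV.

28.99 µV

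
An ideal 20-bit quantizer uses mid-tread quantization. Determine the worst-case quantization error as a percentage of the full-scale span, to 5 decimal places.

Rounding → worst-case error = ½ LSB = V_FS/2^21, so 100/2097152 = 4.76837e-05 % of full scale.

0.00005 %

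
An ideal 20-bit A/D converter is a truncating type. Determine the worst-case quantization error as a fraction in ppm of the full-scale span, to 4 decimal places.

0.9537 ppm

Truncating → worst-case error = 1 LSB = V_FS/2^20, so 1e+06/1048576 = 0.953674 ppm of full scale.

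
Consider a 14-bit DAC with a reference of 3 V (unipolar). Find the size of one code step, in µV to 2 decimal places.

Full-scale span = 3 V.
LSB = 3 / 2^14 = 3 / 16384 = 0.000183105 V = 183.11 µV.

183.11 µV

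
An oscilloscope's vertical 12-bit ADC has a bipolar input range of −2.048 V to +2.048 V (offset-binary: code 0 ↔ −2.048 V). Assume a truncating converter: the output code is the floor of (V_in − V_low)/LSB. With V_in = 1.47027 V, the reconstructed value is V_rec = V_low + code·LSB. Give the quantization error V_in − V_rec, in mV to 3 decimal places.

0.270 mV

LSB = 4.096/2^12 = 1.000 mV.
(V_in − V_low)/LSB = (1.47027 − (−2.048))/0.001 = 3518.2700 → code 3518 (floor).
Code 3518 maps back to (−2.048) + 3518×0.001 V = 1.47 V.
V_in − V_rec = 0.00027 V = 0.270 mV.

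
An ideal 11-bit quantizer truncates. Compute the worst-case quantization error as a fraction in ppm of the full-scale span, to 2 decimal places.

Truncating → worst-case error = 1 LSB = V_FS/2^11, so 1e+06/2048 = 488.281 ppm of full scale.

488.28 ppm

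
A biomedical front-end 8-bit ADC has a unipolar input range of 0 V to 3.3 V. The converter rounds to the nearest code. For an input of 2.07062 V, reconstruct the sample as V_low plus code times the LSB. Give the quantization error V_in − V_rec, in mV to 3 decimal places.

LSB = 3.3/2^8 = 12.891 mV.
Scaled input = 160.6299 LSBs, so code = 161.
V_rec = 0 + 161·0.0128906 = 2.0753906 V.
Difference: -0.00477062 V → -4.771 mV.

-4.771 mV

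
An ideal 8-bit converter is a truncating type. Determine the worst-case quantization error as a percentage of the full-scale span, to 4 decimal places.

0.3906 %

Truncating → worst-case error = 1 LSB = V_FS/2^8, so 100/256 = 0.390625 % of full scale.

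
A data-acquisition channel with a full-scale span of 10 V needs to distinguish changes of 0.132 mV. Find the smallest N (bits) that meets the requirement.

17 bits

Number of steps required ≥ 10 V / 0.132 mV = 75757.58.
Need 2^N ≥ 75757.58; 2^16 = 65536, 2^17 = 131072.
Minimum N = 17.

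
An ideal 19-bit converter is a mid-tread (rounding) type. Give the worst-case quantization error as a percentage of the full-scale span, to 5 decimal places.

Rounding → worst-case error = ½ LSB = V_FS/2^20, so 100/1048576 = 9.53674e-05 % of full scale.

0.00010 %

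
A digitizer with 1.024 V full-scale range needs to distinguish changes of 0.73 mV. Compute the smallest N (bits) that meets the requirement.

Number of steps required ≥ 1.024 V / 0.73 mV = 1402.74.
Need 2^N ≥ 1402.74; 2^10 = 1024, 2^11 = 2048.
Minimum N = 11.

11 bits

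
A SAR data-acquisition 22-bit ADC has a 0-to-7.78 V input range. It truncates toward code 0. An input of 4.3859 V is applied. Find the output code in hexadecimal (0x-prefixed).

code 0x241452 (decimal 2364498)

LSB = 7.78 V / 4194304 = 1.85 µV.
(4.3859 − 0) / 1.8549e-06 = 2364498.446 LSBs.
Floor → code 2364498.
In hexadecimal (0x-prefixed): 0x241452.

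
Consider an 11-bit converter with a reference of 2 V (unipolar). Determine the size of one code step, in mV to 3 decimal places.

Full-scale span = 2 V.
LSB = 2 / 2^11 = 2 / 2048 = 0.000976562 V = 0.977 mV.

0.977 mV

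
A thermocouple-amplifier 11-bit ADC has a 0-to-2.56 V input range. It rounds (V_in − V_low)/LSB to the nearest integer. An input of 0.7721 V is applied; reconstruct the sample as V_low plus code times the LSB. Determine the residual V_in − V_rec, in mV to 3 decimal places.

-0.400 mV

One LSB is 2.56 V / 2048 = 1.250 mV.
Scaled input = 617.6800 LSBs, so code = 618.
Reconstructed: 0.7725 V.
Difference: -0.0004 V → -0.400 mV.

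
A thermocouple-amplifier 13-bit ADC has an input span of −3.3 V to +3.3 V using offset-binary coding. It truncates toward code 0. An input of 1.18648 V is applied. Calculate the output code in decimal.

code 5568

Full-scale span = 6.6 V; LSB = 6.6/2^13 = 0.806 mV.
Input sits at 5568.673 steps above V_low.
⌊·⌋(5568.673) = 5568.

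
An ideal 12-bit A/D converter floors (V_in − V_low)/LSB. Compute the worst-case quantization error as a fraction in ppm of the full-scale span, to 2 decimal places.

Truncating → worst-case error = 1 LSB = V_FS/2^12, so 1e+06/4096 = 244.141 ppm of full scale.

244.14 ppm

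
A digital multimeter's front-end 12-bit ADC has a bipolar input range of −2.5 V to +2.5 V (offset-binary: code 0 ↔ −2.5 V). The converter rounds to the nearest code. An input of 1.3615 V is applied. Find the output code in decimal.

code 3163

With 4096 levels over 5 V, one step is 1.221 mV.
(V_in − V_low)/LSB = (1.3615 − (−2.5)) / 0.0012207 = 3163.341.
Round → code 3163.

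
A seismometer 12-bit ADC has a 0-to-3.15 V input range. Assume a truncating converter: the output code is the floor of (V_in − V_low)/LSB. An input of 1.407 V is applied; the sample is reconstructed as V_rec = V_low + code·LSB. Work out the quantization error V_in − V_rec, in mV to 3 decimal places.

0.420 mV

One LSB is 3.15 V / 4096 = 0.769 mV.
(1.407 − 0)/0.000769043 = 1829.5467; ⌊·⌋ gives code 1829.
V_rec = 0 + 1829·0.000769043 = 1.4065796 V.
V_in − V_rec = 0.00042041 V = 0.420 mV.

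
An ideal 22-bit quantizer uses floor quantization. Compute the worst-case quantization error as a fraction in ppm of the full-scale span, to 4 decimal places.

0.2384 ppm

Truncating → worst-case error = 1 LSB = V_FS/2^22, so 1e+06/4194304 = 0.238419 ppm of full scale.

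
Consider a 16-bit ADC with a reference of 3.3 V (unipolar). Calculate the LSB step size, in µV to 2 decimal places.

Full-scale span = 3.3 V.
LSB = 3.3 / 2^16 = 3.3 / 65536 = 5.0354e-05 V = 50.35 µV.

50.35 µV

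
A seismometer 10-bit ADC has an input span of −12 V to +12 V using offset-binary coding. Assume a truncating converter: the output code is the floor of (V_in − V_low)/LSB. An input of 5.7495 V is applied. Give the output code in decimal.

code 757

LSB = 24 V / 1024 = 23.438 mV.
(5.7495 − (−12)) / 0.0234375 = 757.312 LSBs.
So the output code is 757.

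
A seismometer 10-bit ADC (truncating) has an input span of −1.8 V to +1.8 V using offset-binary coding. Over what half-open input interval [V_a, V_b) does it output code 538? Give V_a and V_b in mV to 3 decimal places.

[91.406 mV, 94.922 mV)

LSB = 3.6/2^10 = 3.516 mV.
V_a = V_low + 538·LSB = 0.0914062 V; V_b = V_low + 539·LSB = 0.0949219 V.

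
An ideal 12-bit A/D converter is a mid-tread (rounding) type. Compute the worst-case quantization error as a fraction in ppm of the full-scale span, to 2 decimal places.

122.07 ppm

Rounding → worst-case error = ½ LSB = V_FS/2^13, so 1e+06/8192 = 122.07 ppm of full scale.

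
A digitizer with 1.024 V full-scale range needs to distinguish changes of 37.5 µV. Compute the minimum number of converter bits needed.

Number of steps required ≥ 1.024 V / 37.5 µV = 27306.67.
Need 2^N ≥ 27306.67; 2^14 = 16384, 2^15 = 32768.
Minimum N = 15.

15 bits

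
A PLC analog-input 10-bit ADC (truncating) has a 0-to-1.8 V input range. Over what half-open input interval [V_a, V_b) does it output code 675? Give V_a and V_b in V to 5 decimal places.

[1.18652 V, 1.18828 V)

LSB = 1.8/2^10 = 1.758 mV.
V_a = V_low + 675·LSB = 1.18652 V; V_b = V_low + 676·LSB = 1.18828 V.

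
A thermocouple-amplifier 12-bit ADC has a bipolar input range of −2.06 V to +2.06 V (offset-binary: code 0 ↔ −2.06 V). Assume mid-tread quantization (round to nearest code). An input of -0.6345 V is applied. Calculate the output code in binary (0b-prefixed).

With 4096 levels over 4.12 V, one step is 1.006 mV.
(V_in − V_low)/LSB = (-0.6345 − (−2.06)) / 0.00100586 = 1417.196.
So the output code is 1417.
In binary (0b-prefixed): 0b10110001001.

code 0b10110001001 (decimal 1417)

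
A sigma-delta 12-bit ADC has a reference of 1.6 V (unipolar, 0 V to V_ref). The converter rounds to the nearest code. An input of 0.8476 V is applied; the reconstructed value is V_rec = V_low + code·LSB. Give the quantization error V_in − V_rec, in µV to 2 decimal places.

Step size: 1.6 V ÷ 2^12 = 390.62 µV.
(V_in − V_low)/LSB = (0.8476 − 0)/0.000390625 = 2169.8560 → code 2170 (round).
V_rec = 0 + 2170·0.000390625 = 0.84765625 V.
Error = 0.8476 − 0.84765625 = -5.625e-05 V = -56.25 µV.

-56.25 µV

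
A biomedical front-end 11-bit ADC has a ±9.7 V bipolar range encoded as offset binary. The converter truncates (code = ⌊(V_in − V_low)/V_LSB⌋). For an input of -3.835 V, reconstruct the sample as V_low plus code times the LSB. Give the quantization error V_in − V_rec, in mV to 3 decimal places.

1.426 mV

LSB = 19.4/2^11 = 9.473 mV.
Scaled input = 619.1505 LSBs, so code = 619.
Reconstructed: -3.8364258 V.
Difference: 0.00142578 V → 1.426 mV.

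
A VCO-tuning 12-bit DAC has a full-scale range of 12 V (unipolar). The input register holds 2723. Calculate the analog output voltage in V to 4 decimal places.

LSB = 12 V / 2^12 = 2.930 mV.
V_out = 0 + 2723 × 0.00292969 V = 7.97754 V.

7.9775 V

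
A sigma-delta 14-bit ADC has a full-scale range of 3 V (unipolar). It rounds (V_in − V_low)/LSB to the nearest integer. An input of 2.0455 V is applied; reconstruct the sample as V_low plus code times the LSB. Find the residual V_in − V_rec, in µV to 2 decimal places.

LSB = 3/2^14 = 183.11 µV.
(V_in − V_low)/LSB = (2.0455 − 0)/0.000183105 = 11171.1573 → code 11171 (round).
Reconstructed: 2.0454712 V.
Error = 2.0455 − 2.0454712 = 2.88086e-05 V = 28.81 µV.

28.81 µV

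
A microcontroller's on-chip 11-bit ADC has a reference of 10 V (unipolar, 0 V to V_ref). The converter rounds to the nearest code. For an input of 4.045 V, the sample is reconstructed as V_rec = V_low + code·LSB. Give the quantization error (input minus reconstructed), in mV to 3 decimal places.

2.031 mV

Step size: 10 V ÷ 2^11 = 4.883 mV.
Scaled input = 828.4160 LSBs, so code = 828.
V_rec = 0 + 828·0.00488281 = 4.0429688 V.
Difference: 0.00203125 V → 2.031 mV.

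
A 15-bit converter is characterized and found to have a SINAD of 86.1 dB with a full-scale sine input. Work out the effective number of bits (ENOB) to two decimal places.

ENOB = (SINAD − 1.76) / 6.02 = (86.1 − 1.76)/6.02 = 14.010.

14.01 bits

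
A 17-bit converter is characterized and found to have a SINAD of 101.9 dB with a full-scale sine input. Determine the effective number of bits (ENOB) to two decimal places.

16.63 bits

ENOB = (SINAD − 1.76) / 6.02 = (101.9 − 1.76)/6.02 = 16.635.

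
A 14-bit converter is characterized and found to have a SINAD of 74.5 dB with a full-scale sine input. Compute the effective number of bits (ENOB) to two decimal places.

ENOB = (SINAD − 1.76) / 6.02 = (74.5 − 1.76)/6.02 = 12.083.

12.08 bits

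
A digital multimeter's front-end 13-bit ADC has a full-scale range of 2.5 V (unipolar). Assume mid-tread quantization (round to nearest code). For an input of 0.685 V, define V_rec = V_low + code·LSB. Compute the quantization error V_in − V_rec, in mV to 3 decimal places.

Step size: 2.5 V ÷ 2^13 = 305.18 µV.
(V_in − V_low)/LSB = (0.685 − 0)/0.000305176 = 2244.6080 → code 2245 (round).
Code 2245 maps back to 0 + 2245×0.000305176 V = 0.68511963 V.
V_in − V_rec = -0.000119629 V = -0.120 mV.

-0.120 mV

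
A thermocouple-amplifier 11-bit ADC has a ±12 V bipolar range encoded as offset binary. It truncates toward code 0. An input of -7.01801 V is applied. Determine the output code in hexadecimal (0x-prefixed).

code 0x1A9 (decimal 425)

LSB = 24 V / 2048 = 11.719 mV.
(-7.01801 − (−12)) / 0.0117188 = 425.130 LSBs.
So the output code is 425.
In hexadecimal (0x-prefixed): 0x1A9.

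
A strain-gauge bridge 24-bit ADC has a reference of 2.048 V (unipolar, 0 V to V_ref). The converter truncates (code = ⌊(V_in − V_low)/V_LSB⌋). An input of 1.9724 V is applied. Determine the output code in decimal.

Full-scale span = 2.048 V; LSB = 2.048/2^24 = 0.12 µV.
(1.9724 − 0) / 1.2207e-07 = 16157900.800 LSBs.
Floor → code 16157900.

code 16157900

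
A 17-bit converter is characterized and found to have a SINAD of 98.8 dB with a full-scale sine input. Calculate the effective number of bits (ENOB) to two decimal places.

ENOB = (SINAD − 1.76) / 6.02 = (98.8 − 1.76)/6.02 = 16.120.

16.12 bits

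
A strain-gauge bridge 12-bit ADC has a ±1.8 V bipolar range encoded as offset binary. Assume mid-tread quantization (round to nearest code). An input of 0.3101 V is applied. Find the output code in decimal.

Full-scale span = 3.6 V; LSB = 3.6/2^12 = 0.879 mV.
(0.3101 − (−1.8)) / 0.000878906 = 2400.825 LSBs.
Round → code 2401.

code 2401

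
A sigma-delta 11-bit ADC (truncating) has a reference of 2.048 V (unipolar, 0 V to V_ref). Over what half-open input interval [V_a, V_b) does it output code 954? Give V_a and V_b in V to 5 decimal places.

[0.95400 V, 0.95500 V)

LSB = 2.048/2^11 = 1.000 mV.
V_a = V_low + 954·LSB = 0.954 V; V_b = V_low + 955·LSB = 0.955 V.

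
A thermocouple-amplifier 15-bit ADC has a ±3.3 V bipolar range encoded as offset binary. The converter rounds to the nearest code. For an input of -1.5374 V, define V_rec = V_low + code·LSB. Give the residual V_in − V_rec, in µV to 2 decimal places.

8.45 µV

One LSB is 6.6 V / 32768 = 201.42 µV.
Scaled input = 8751.0419 LSBs, so code = 8751.
Code 8751 maps back to (−3.3) + 8751×0.000201416 V = -1.5374084 V.
Difference: 8.44727e-06 V → 8.45 µV.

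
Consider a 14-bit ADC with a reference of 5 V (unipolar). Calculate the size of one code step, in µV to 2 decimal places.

305.18 µV

Full-scale span = 5 V.
LSB = 5 / 2^14 = 5 / 16384 = 0.000305176 V = 305.18 µV.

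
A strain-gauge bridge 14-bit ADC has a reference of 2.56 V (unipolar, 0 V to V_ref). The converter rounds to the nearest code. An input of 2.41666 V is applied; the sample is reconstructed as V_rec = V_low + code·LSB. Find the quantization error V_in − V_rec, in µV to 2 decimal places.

-58.75 µV

One LSB is 2.56 V / 16384 = 156.25 µV.
(2.41666 − 0)/0.00015625 = 15466.6240; round gives code 15467.
Reconstructed: 2.4167187 V.
Error = 2.41666 − 2.4167187 = -5.875e-05 V = -58.75 µV.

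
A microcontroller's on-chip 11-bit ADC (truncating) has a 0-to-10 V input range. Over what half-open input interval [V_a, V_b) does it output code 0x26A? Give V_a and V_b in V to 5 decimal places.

[3.01758 V, 3.02246 V)

LSB = 10/2^11 = 4.883 mV.
Code 0x26A = 618 decimal.
V_a = V_low + 618·LSB = 3.01758 V; V_b = V_low + 619·LSB = 3.02246 V.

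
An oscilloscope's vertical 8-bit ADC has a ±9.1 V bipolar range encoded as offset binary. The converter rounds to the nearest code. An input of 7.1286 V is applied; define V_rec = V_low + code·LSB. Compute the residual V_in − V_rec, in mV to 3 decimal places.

19.225 mV

One LSB is 18.2 V / 256 = 71.094 mV.
(7.1286 − (−9.1))/0.0710937 = 228.2704; round gives code 228.
Code 228 maps back to (−9.1) + 228×0.0710937 V = 7.109375 V.
Difference: 0.019225 V → 19.225 mV.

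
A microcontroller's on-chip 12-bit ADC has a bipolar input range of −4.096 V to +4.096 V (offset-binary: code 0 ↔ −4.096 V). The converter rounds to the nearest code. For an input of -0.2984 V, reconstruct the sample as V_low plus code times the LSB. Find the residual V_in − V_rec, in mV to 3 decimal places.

-0.400 mV

LSB = 8.192/2^12 = 2.000 mV.
(-0.2984 − (−4.096))/0.002 = 1898.8000; round gives code 1899.
V_rec = (−4.096) + 1899·0.002 = -0.298 V.
Error = -0.2984 − (−0.298) = -0.0004 V = -0.400 mV.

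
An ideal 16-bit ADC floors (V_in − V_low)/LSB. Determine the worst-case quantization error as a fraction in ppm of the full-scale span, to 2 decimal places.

Truncating → worst-case error = 1 LSB = V_FS/2^16, so 1e+06/65536 = 15.2588 ppm of full scale.

15.26 ppm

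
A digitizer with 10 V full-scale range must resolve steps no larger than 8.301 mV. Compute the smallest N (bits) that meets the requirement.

11 bits

Number of steps required ≥ 10 V / 8.301 mV = 1204.67.
Need 2^N ≥ 1204.67; 2^10 = 1024, 2^11 = 2048.
Minimum N = 11.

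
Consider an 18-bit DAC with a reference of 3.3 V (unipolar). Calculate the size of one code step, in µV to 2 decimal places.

Full-scale span = 3.3 V.
LSB = 3.3 / 2^18 = 3.3 / 262144 = 1.25885e-05 V = 12.59 µV.

12.59 µV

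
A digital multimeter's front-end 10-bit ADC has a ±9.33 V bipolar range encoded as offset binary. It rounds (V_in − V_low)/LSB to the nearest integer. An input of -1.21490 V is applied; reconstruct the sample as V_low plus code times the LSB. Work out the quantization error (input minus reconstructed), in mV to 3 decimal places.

6.018 mV

Step size: 18.66 V ÷ 2^10 = 18.223 mV.
(-1.21490 − (−9.33))/0.0182227 = 445.3302; round gives code 445.
Code 445 maps back to (−9.33) + 445×0.0182227 V = -1.220918 V.
Difference: 0.00601797 V → 6.018 mV.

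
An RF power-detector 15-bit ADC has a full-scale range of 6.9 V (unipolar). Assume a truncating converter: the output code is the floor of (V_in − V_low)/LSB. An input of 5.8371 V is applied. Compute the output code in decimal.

code 27720

LSB = 6.9 V / 32768 = 210.57 µV.
Input sits at 27720.303 steps above V_low.
⌊·⌋(27720.303) = 27720.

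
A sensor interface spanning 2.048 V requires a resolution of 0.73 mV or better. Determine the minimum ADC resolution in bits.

12 bits

Number of steps required ≥ 2.048 V / 0.73 mV = 2805.48.
Need 2^N ≥ 2805.48; 2^11 = 2048, 2^12 = 4096.
Minimum N = 12.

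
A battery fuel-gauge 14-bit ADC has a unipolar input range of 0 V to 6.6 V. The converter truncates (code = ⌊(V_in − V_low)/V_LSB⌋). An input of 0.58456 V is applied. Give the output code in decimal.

code 1451

Full-scale span = 6.6 V; LSB = 6.6/2^14 = 402.83 µV.
Input sits at 1451.126 steps above V_low.
Floor → code 1451.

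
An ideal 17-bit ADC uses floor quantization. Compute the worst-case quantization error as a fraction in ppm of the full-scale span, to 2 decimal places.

Truncating → worst-case error = 1 LSB = V_FS/2^17, so 1e+06/131072 = 7.62939 ppm of full scale.

7.63 ppm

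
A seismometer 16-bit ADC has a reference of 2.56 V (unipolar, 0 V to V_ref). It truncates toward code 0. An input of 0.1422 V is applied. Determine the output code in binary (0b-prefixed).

code 0b111000111000 (decimal 3640)

LSB = 2.56 V / 65536 = 39.06 µV.
(0.1422 − 0) / 3.90625e-05 = 3640.320 LSBs.
⌊·⌋(3640.320) = 3640.
In binary (0b-prefixed): 0b111000111000.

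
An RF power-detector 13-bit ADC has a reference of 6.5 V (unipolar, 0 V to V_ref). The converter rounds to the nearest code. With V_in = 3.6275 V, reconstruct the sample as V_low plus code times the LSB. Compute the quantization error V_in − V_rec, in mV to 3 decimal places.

One LSB is 6.5 V / 8192 = 0.793 mV.
(V_in − V_low)/LSB = (3.6275 − 0)/0.000793457 = 4571.7662 → code 4572 (round).
V_rec = 0 + 4572·0.000793457 = 3.6276855 V.
Difference: -0.000185547 V → -0.186 mV.

-0.186 mV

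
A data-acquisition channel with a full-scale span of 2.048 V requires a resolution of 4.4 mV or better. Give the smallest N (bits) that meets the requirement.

Number of steps required ≥ 2.048 V / 4.4 mV = 465.45.
Need 2^N ≥ 465.45; 2^8 = 256, 2^9 = 512.
Minimum N = 9.

9 bits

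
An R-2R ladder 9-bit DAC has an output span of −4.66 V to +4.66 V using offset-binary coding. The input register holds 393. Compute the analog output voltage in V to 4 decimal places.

LSB = 9.32 V / 2^9 = 18.203 mV.
V_out = (−4.66) + 393 × 0.0182031 V = 2.49383 V.

2.4938 V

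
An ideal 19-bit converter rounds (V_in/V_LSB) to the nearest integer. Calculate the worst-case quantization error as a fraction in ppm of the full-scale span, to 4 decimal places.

0.9537 ppm

Rounding → worst-case error = ½ LSB = V_FS/2^20, so 1e+06/1048576 = 0.953674 ppm of full scale.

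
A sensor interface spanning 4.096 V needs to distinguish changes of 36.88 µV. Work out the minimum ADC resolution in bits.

Number of steps required ≥ 4.096 V / 36.88 µV = 111062.91.
Need 2^N ≥ 111062.91; 2^16 = 65536, 2^17 = 131072.
Minimum N = 17.

17 bits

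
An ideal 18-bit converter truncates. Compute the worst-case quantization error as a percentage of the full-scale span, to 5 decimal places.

0.00038 %

Truncating → worst-case error = 1 LSB = V_FS/2^18, so 100/262144 = 0.00038147 % of full scale.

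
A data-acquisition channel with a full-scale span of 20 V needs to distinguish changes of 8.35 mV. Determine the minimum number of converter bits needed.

Number of steps required ≥ 20 V / 8.35 mV = 2395.21.
Need 2^N ≥ 2395.21; 2^11 = 2048, 2^12 = 4096.
Minimum N = 12.

12 bits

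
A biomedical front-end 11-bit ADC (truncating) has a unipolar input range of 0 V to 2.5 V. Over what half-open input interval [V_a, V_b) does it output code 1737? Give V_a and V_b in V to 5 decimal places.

LSB = 2.5/2^11 = 1.221 mV.
V_a = V_low + 1737·LSB = 2.12036 V; V_b = V_low + 1738·LSB = 2.12158 V.

[2.12036 V, 2.12158 V)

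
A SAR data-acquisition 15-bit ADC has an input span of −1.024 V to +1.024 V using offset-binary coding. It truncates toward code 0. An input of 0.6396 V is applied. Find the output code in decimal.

code 26617

Full-scale span = 2.048 V; LSB = 2.048/2^15 = 62.50 µV.
(V_in − V_low)/LSB = (0.6396 − (−1.024)) / 6.25e-05 = 26617.600.
So the output code is 26617.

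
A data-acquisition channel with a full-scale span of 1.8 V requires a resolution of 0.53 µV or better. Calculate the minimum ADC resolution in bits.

22 bits

Number of steps required ≥ 1.8 V / 0.53 µV = 3396226.42.
Need 2^N ≥ 3396226.42; 2^21 = 2097152, 2^22 = 4194304.
Minimum N = 22.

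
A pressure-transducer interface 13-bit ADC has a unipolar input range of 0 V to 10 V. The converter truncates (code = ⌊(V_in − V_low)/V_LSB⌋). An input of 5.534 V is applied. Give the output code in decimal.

Full-scale span = 10 V; LSB = 10/2^13 = 1.221 mV.
(V_in − V_low)/LSB = (5.534 − 0) / 0.0012207 = 4533.453.
So the output code is 4533.

code 4533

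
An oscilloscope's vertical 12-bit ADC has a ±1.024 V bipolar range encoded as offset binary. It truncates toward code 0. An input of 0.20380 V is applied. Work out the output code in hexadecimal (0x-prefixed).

code 0x997 (decimal 2455)

With 4096 levels over 2.048 V, one step is 0.500 mV.
(V_in − V_low)/LSB = (0.20380 − (−1.024)) / 0.0005 = 2455.600.
So the output code is 2455.
In hexadecimal (0x-prefixed): 0x997.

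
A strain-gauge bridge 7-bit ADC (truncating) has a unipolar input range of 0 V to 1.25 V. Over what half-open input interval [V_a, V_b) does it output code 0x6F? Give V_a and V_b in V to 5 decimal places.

[1.08398 V, 1.09375 V)

LSB = 1.25/2^7 = 9.766 mV.
Code 0x6F = 111 decimal.
V_a = V_low + 111·LSB = 1.08398 V; V_b = V_low + 112·LSB = 1.09375 V.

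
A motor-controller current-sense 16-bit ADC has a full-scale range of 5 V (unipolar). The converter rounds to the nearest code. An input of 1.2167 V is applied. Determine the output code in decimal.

With 65536 levels over 5 V, one step is 76.29 µV.
Input sits at 15947.530 steps above V_low.
So the output code is 15948.

code 15948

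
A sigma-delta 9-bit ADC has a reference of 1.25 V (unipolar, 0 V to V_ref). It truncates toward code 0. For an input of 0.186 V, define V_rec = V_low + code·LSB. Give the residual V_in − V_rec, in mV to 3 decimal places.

0.453 mV

Step size: 1.25 V ÷ 2^9 = 2.441 mV.
(0.186 − 0)/0.00244141 = 76.1856; ⌊·⌋ gives code 76.
V_rec = 0 + 76·0.00244141 = 0.18554688 V.
Error = 0.186 − 0.18554688 = 0.000453125 V = 0.453 mV.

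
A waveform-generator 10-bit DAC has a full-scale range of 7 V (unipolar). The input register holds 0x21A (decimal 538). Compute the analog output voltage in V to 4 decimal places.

LSB = 7 V / 2^10 = 6.836 mV.
Code 0x21A = 538 decimal.
V_out = 0 + 538 × 0.00683594 V = 3.67773 V.

3.6777 V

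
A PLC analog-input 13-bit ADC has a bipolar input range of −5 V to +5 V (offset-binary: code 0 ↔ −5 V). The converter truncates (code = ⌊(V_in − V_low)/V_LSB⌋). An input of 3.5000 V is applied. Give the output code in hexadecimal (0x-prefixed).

code 0x1B33 (decimal 6963)

Full-scale span = 10 V; LSB = 10/2^13 = 1.221 mV.
(V_in − V_low)/LSB = (3.5000 − (−5)) / 0.0012207 = 6963.200.
⌊·⌋(6963.200) = 6963.
In hexadecimal (0x-prefixed): 0x1B33.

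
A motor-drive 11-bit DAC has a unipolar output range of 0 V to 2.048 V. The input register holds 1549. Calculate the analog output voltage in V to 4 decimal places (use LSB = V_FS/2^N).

1.5490 V

LSB = 2.048 V / 2^11 = 1.000 mV.
V_out = 0 + 1549 × 0.001 V = 1.549 V.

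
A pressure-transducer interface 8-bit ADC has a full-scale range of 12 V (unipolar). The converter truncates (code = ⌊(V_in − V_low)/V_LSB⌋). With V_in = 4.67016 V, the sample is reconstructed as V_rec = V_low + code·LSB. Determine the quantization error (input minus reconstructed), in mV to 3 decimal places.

LSB = 12/2^8 = 46.875 mV.
(V_in − V_low)/LSB = (4.67016 − 0)/0.046875 = 99.6301 → code 99 (floor).
V_rec = 0 + 99·0.046875 = 4.640625 V.
Difference: 0.029535 V → 29.535 mV.

29.535 mV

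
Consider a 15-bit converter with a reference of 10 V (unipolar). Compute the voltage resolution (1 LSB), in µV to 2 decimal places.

Full-scale span = 10 V.
LSB = 10 / 2^15 = 10 / 32768 = 0.000305176 V = 305.18 µV.

305.18 µV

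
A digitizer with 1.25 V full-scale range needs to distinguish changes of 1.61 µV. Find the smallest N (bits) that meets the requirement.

20 bits

Number of steps required ≥ 1.25 V / 1.61 µV = 776397.52.
Need 2^N ≥ 776397.52; 2^19 = 524288, 2^20 = 1048576.
Minimum N = 20.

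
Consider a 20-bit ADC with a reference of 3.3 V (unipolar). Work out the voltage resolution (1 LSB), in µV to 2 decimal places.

Full-scale span = 3.3 V.
LSB = 3.3 / 2^20 = 3.3 / 1048576 = 3.14713e-06 V = 3.15 µV.

3.15 µV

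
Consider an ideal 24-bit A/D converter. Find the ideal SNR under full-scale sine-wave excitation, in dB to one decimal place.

SNR ≈ 6.02·N + 1.76 dB = 6.02·24 + 1.76 = 146.24 dB.

146.2 dB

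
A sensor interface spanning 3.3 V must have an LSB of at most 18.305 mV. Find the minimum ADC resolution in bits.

8 bits

Number of steps required ≥ 3.3 V / 18.305 mV = 180.28.
Need 2^N ≥ 180.28; 2^7 = 128, 2^8 = 256.
Minimum N = 8.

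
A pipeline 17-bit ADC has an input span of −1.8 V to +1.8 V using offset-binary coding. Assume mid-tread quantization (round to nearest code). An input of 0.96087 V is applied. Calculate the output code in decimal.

LSB = 3.6 V / 131072 = 27.47 µV.
Input sits at 100520.209 steps above V_low.
So the output code is 100520.

code 100520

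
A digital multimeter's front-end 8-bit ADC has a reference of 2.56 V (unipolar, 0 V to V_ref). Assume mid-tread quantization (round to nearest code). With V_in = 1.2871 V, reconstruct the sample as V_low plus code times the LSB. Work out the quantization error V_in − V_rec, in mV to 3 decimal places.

Step size: 2.56 V ÷ 2^8 = 10.000 mV.
(1.2871 − 0)/0.01 = 128.7100; round gives code 129.
Code 129 maps back to 0 + 129×0.01 V = 1.29 V.
Error = 1.2871 − 1.29 = -0.0029 V = -2.900 mV.

-2.900 mV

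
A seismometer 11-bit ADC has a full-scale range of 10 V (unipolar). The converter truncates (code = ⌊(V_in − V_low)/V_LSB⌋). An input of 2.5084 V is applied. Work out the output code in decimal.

With 2048 levels over 10 V, one step is 4.883 mV.
(2.5084 − 0) / 0.00488281 = 513.720 LSBs.
Floor → code 513.

code 513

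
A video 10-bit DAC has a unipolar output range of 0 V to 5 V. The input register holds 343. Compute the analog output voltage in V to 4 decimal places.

LSB = 5 V / 2^10 = 4.883 mV.
V_out = 0 + 343 × 0.00488281 V = 1.6748 V.

1.6748 V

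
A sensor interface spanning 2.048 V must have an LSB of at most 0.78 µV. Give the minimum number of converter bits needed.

22 bits

Number of steps required ≥ 2.048 V / 0.78 µV = 2625641.03.
Need 2^N ≥ 2625641.03; 2^21 = 2097152, 2^22 = 4194304.
Minimum N = 22.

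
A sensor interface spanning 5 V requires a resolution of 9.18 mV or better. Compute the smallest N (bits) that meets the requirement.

10 bits

Number of steps required ≥ 5 V / 9.18 mV = 544.66.
Need 2^N ≥ 544.66; 2^9 = 512, 2^10 = 1024.
Minimum N = 10.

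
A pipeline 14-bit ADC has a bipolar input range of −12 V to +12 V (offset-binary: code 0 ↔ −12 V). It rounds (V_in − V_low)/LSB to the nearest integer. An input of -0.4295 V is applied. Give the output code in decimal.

With 16384 levels over 24 V, one step is 1.465 mV.
Input sits at 7898.795 steps above V_low.
Round → code 7899.

code 7899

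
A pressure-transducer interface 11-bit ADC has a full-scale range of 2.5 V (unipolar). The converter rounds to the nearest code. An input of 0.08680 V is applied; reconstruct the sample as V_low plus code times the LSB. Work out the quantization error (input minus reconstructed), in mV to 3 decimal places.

0.130 mV

LSB = 2.5/2^11 = 1.221 mV.
(V_in − V_low)/LSB = (0.08680 − 0)/0.0012207 = 71.1066 → code 71 (round).
V_rec = 0 + 71·0.0012207 = 0.086669922 V.
Error = 0.08680 − 0.086669922 = 0.000130078 V = 0.130 mV.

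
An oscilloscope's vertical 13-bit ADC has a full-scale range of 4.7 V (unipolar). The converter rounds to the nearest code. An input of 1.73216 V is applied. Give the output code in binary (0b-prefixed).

code 0b101111001011 (decimal 3019)

Full-scale span = 4.7 V; LSB = 4.7/2^13 = 0.574 mV.
(V_in − V_low)/LSB = (1.73216 − 0) / 0.00057373 = 3019.118.
Round → code 3019.
In binary (0b-prefixed): 0b101111001011.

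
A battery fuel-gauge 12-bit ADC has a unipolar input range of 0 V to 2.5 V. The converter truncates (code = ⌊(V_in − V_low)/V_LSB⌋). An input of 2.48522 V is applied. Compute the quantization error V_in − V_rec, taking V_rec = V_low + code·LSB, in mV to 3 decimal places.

0.479 mV

LSB = 2.5/2^12 = 0.610 mV.
Scaled input = 4071.7844 LSBs, so code = 4071.
V_rec = 0 + 4071·0.000610352 = 2.4847412 V.
Error = 2.48522 − 2.4847412 = 0.000478789 V = 0.479 mV.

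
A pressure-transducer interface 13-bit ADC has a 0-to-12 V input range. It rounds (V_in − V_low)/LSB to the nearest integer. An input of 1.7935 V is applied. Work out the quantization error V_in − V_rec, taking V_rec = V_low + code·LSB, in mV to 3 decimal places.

LSB = 12/2^13 = 1.465 mV.
Scaled input = 1224.3627 LSBs, so code = 1224.
Reconstructed: 1.7929688 V.
Error = 1.7935 − 1.7929688 = 0.00053125 V = 0.531 mV.

0.531 mV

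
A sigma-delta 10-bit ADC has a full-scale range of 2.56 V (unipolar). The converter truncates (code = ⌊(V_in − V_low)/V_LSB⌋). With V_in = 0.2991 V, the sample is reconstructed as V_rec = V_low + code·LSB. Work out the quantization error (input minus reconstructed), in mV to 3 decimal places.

One LSB is 2.56 V / 1024 = 2.500 mV.
Scaled input = 119.6400 LSBs, so code = 119.
Code 119 maps back to 0 + 119×0.0025 V = 0.2975 V.
Difference: 0.0016 V → 1.600 mV.

1.600 mV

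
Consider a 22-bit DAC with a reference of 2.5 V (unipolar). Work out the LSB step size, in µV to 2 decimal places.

Full-scale span = 2.5 V.
LSB = 2.5 / 2^22 = 2.5 / 4194304 = 5.96046e-07 V = 0.60 µV.

0.60 µV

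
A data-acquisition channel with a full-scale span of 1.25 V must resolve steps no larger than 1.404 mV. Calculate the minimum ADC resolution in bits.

10 bits

Number of steps required ≥ 1.25 V / 1.404 mV = 890.31.
Need 2^N ≥ 890.31; 2^9 = 512, 2^10 = 1024.
Minimum N = 10.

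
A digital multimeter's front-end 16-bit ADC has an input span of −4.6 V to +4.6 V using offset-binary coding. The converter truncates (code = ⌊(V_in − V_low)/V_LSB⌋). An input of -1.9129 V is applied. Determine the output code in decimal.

With 65536 levels over 9.2 V, one step is 140.38 µV.
Input sits at 19141.498 steps above V_low.
So the output code is 19141.

code 19141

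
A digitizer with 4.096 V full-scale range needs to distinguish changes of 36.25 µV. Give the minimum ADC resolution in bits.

Number of steps required ≥ 4.096 V / 36.25 µV = 112993.10.
Need 2^N ≥ 112993.10; 2^16 = 65536, 2^17 = 131072.
Minimum N = 17.

17 bits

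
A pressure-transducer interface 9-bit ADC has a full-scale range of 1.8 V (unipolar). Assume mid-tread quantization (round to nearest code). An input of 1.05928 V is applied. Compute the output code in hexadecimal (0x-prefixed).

code 0x12D (decimal 301)

Full-scale span = 1.8 V; LSB = 1.8/2^9 = 3.516 mV.
Input sits at 301.306 steps above V_low.
Round → code 301.
In hexadecimal (0x-prefixed): 0x12D.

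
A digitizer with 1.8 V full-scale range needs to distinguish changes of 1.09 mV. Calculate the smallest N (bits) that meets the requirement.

Number of steps required ≥ 1.8 V / 1.09 mV = 1651.38.
Need 2^N ≥ 1651.38; 2^10 = 1024, 2^11 = 2048.
Minimum N = 11.

11 bits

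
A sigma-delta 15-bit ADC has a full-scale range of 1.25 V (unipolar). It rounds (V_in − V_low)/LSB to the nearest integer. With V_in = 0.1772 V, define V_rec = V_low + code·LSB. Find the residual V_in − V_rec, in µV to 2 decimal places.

7.31 µV

LSB = 1.25/2^15 = 38.15 µV.
(0.1772 − 0)/3.8147e-05 = 4645.1917; round gives code 4645.
Code 4645 maps back to 0 + 4645×3.8147e-05 V = 0.17719269 V.
V_in − V_rec = 7.31201e-06 V = 7.31 µV.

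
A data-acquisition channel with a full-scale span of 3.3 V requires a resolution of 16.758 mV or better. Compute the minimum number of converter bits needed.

8 bits

Number of steps required ≥ 3.3 V / 16.758 mV = 196.92.
Need 2^N ≥ 196.92; 2^7 = 128, 2^8 = 256.
Minimum N = 8.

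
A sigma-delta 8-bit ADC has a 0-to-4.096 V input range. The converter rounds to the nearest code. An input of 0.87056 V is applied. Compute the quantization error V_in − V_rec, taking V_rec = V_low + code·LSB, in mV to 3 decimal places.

6.560 mV

One LSB is 4.096 V / 256 = 16.000 mV.
Scaled input = 54.4100 LSBs, so code = 54.
Code 54 maps back to 0 + 54×0.016 V = 0.864 V.
Difference: 0.00656 V → 6.560 mV.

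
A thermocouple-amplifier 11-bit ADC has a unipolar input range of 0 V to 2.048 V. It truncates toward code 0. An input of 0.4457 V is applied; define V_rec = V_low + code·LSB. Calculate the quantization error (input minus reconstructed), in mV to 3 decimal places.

LSB = 2.048/2^11 = 1.000 mV.
Scaled input = 445.7000 LSBs, so code = 445.
Code 445 maps back to 0 + 445×0.001 V = 0.445 V.
Difference: 0.0007 V → 0.700 mV.

0.700 mV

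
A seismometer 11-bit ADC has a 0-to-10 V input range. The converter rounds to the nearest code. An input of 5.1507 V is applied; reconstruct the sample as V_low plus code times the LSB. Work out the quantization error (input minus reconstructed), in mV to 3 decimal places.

One LSB is 10 V / 2048 = 4.883 mV.
(5.1507 − 0)/0.00488281 = 1054.8634; round gives code 1055.
Code 1055 maps back to 0 + 1055×0.00488281 V = 5.1513672 V.
V_in − V_rec = -0.000667188 V = -0.667 mV.

-0.667 mV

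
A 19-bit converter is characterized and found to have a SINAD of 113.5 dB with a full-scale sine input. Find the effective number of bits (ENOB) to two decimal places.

18.56 bits

ENOB = (SINAD − 1.76) / 6.02 = (113.5 − 1.76)/6.02 = 18.561.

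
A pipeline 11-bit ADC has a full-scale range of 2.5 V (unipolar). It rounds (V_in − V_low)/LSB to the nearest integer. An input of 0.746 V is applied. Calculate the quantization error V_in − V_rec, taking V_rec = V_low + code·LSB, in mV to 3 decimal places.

One LSB is 2.5 V / 2048 = 1.221 mV.
(0.746 − 0)/0.0012207 = 611.1232; round gives code 611.
V_rec = 0 + 611·0.0012207 = 0.74584961 V.
Error = 0.746 − 0.74584961 = 0.000150391 V = 0.150 mV.

0.150 mV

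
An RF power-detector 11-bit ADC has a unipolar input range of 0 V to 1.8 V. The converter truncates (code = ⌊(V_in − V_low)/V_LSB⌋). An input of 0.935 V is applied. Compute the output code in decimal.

LSB = 1.8 V / 2048 = 0.879 mV.
(V_in − V_low)/LSB = (0.935 − 0) / 0.000878906 = 1063.822.
Floor → code 1063.

code 1063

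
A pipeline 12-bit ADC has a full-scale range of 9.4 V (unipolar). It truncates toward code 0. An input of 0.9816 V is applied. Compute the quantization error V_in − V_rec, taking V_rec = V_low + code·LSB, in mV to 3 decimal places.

1.668 mV

One LSB is 9.4 V / 4096 = 2.295 mV.
(V_in − V_low)/LSB = (0.9816 − 0)/0.00229492 = 427.7270 → code 427 (floor).
Reconstructed: 0.97993164 V.
Difference: 0.00166836 V → 1.668 mV.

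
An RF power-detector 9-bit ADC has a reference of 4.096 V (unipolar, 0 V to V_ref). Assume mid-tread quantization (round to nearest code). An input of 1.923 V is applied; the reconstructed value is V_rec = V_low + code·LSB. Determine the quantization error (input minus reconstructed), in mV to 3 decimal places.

One LSB is 4.096 V / 512 = 8.000 mV.
(V_in − V_low)/LSB = (1.923 − 0)/0.008 = 240.3750 → code 240 (round).
V_rec = 0 + 240·0.008 = 1.92 V.
Difference: 0.003 V → 3.000 mV.

3.000 mV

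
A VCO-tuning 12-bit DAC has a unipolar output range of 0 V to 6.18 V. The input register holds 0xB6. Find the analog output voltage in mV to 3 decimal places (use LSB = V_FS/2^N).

274.600 mV

LSB = 6.18 V / 2^12 = 1.509 mV.
Code 0xB6 = 182 decimal.
V_out = 0 + 182 × 0.00150879 V = 0.2746 V.
= 274.600 mV.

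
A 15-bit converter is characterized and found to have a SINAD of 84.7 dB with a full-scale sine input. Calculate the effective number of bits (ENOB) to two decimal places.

13.78 bits

ENOB = (SINAD − 1.76) / 6.02 = (84.7 − 1.76)/6.02 = 13.777.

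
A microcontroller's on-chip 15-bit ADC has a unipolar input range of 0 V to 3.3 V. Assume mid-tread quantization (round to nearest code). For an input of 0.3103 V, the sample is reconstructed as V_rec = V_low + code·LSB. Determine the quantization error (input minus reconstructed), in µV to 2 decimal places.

18.63 µV

LSB = 3.3/2^15 = 100.71 µV.
Scaled input = 3081.1850 LSBs, so code = 3081.
Reconstructed: 0.31028137 V.
V_in − V_rec = 1.86279e-05 V = 18.63 µV.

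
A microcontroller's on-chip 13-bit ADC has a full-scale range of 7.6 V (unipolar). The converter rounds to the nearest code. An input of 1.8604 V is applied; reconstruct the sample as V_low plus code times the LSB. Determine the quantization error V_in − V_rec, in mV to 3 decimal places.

0.293 mV

One LSB is 7.6 V / 8192 = 0.928 mV.
(1.8604 − 0)/0.000927734 = 2005.3154; round gives code 2005.
V_rec = 0 + 2005·0.000927734 = 1.8601074 V.
Error = 1.8604 − 1.8601074 = 0.000292578 V = 0.293 mV.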